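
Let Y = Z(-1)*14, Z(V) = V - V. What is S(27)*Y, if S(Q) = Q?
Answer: 0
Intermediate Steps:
Z(V) = 0
Y = 0 (Y = 0*14 = 0)
S(27)*Y = 27*0 = 0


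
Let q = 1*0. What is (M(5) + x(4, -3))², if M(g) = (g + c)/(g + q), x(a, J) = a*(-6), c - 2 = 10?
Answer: 10609/25 ≈ 424.36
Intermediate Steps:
c = 12 (c = 2 + 10 = 12)
q = 0
x(a, J) = -6*a
M(g) = (12 + g)/g (M(g) = (g + 12)/(g + 0) = (12 + g)/g)
(M(5) + x(4, -3))² = ((12 + 5)/5 - 6*4)² = ((⅕)*17 - 24)² = (17/5 - 24)² = (-103/5)² = 10609/25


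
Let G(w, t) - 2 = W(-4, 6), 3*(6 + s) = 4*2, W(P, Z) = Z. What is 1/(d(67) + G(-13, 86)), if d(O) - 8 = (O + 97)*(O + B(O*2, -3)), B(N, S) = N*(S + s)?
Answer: -3/384532 ≈ -7.8017e-6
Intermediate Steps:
s = -10/3 (s = -6 + (4*2)/3 = -6 + (⅓)*8 = -6 + 8/3 = -10/3 ≈ -3.3333)
G(w, t) = 8 (G(w, t) = 2 + 6 = 8)
B(N, S) = N*(-10/3 + S) (B(N, S) = N*(S - 10/3) = N*(-10/3 + S))
d(O) = 8 - 35*O*(97 + O)/3 (d(O) = 8 + (O + 97)*(O + (O*2)*(-10 + 3*(-3))/3) = 8 + (97 + O)*(O + (2*O)*(-10 - 9)/3) = 8 + (97 + O)*(O + (⅓)*(2*O)*(-19)) = 8 + (97 + O)*(O - 38*O/3) = 8 + (97 + O)*(-35*O/3) = 8 - 35*O*(97 + O)/3)
1/(d(67) + G(-13, 86)) = 1/((8 - 3395/3*67 - 35/3*67²) + 8) = 1/((8 - 227465/3 - 35/3*4489) + 8) = 1/((8 - 227465/3 - 157115/3) + 8) = 1/(-384556/3 + 8) = 1/(-384532/3) = -3/384532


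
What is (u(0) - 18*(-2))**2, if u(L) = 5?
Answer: 1681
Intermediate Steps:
(u(0) - 18*(-2))**2 = (5 - 18*(-2))**2 = (5 + 36)**2 = 41**2 = 1681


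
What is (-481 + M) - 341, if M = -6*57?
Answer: -1164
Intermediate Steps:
M = -342
(-481 + M) - 341 = (-481 - 342) - 341 = -823 - 341 = -1164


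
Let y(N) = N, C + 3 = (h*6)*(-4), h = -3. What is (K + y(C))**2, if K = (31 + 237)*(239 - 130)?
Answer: 857376961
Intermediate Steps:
C = 69 (C = -3 - 3*6*(-4) = -3 - 18*(-4) = -3 + 72 = 69)
K = 29212 (K = 268*109 = 29212)
(K + y(C))**2 = (29212 + 69)**2 = 29281**2 = 857376961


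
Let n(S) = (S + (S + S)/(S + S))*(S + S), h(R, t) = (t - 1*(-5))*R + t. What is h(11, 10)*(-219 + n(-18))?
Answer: 68775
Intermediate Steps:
h(R, t) = t + R*(5 + t) (h(R, t) = (t + 5)*R + t = (5 + t)*R + t = R*(5 + t) + t = t + R*(5 + t))
n(S) = 2*S*(1 + S) (n(S) = (S + (2*S)/((2*S)))*(2*S) = (S + (2*S)*(1/(2*S)))*(2*S) = (S + 1)*(2*S) = (1 + S)*(2*S) = 2*S*(1 + S))
h(11, 10)*(-219 + n(-18)) = (10 + 5*11 + 11*10)*(-219 + 2*(-18)*(1 - 18)) = (10 + 55 + 110)*(-219 + 2*(-18)*(-17)) = 175*(-219 + 612) = 175*393 = 68775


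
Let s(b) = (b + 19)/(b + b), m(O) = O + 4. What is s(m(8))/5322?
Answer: 31/127728 ≈ 0.00024270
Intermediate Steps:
m(O) = 4 + O
s(b) = (19 + b)/(2*b) (s(b) = (19 + b)/((2*b)) = (19 + b)*(1/(2*b)) = (19 + b)/(2*b))
s(m(8))/5322 = ((19 + (4 + 8))/(2*(4 + 8)))/5322 = ((1/2)*(19 + 12)/12)*(1/5322) = ((1/2)*(1/12)*31)*(1/5322) = (31/24)*(1/5322) = 31/127728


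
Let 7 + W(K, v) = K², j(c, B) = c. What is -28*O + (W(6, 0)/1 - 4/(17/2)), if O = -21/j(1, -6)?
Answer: 10481/17 ≈ 616.53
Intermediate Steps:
W(K, v) = -7 + K²
O = -21 (O = -21/1 = -21*1 = -21)
-28*O + (W(6, 0)/1 - 4/(17/2)) = -28*(-21) + ((-7 + 6²)/1 - 4/(17/2)) = 588 + ((-7 + 36)*1 - 4/(17*(½))) = 588 + (29*1 - 4/17/2) = 588 + (29 - 4*2/17) = 588 + (29 - 8/17) = 588 + 485/17 = 10481/17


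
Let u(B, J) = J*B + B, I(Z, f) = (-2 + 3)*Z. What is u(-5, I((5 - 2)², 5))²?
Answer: 2500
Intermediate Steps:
I(Z, f) = Z (I(Z, f) = 1*Z = Z)
u(B, J) = B + B*J (u(B, J) = B*J + B = B + B*J)
u(-5, I((5 - 2)², 5))² = (-5*(1 + (5 - 2)²))² = (-5*(1 + 3²))² = (-5*(1 + 9))² = (-5*10)² = (-50)² = 2500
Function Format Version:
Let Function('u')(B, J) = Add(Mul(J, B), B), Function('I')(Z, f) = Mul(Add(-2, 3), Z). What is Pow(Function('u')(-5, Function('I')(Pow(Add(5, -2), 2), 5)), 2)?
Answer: 2500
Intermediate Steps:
Function('I')(Z, f) = Z (Function('I')(Z, f) = Mul(1, Z) = Z)
Function('u')(B, J) = Add(B, Mul(B, J)) (Function('u')(B, J) = Add(Mul(B, J), B) = Add(B, Mul(B, J)))
Pow(Function('u')(-5, Function('I')(Pow(Add(5, -2), 2), 5)), 2) = Pow(Mul(-5, Add(1, Pow(Add(5, -2), 2))), 2) = Pow(Mul(-5, Add(1, Pow(3, 2))), 2) = Pow(Mul(-5, Add(1, 9)), 2) = Pow(Mul(-5, 10), 2) = Pow(-50, 2) = 2500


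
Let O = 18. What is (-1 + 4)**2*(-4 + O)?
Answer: 126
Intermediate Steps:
(-1 + 4)**2*(-4 + O) = (-1 + 4)**2*(-4 + 18) = 3**2*14 = 9*14 = 126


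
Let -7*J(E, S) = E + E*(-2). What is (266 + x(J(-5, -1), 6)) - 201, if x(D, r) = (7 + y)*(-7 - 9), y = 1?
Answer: -63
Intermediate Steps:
J(E, S) = E/7 (J(E, S) = -(E + E*(-2))/7 = -(E - 2*E)/7 = -(-1)*E/7 = E/7)
x(D, r) = -128 (x(D, r) = (7 + 1)*(-7 - 9) = 8*(-16) = -128)
(266 + x(J(-5, -1), 6)) - 201 = (266 - 128) - 201 = 138 - 201 = -63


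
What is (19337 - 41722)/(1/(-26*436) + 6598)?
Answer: -253756360/74794927 ≈ -3.3927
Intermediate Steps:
(19337 - 41722)/(1/(-26*436) + 6598) = -22385/(1/(-11336) + 6598) = -22385/(-1/11336 + 6598) = -22385/74794927/11336 = -22385*11336/74794927 = -253756360/74794927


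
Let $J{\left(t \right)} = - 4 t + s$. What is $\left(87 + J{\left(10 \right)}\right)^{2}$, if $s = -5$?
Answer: $1764$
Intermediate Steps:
$J{\left(t \right)} = -5 - 4 t$ ($J{\left(t \right)} = - 4 t - 5 = -5 - 4 t$)
$\left(87 + J{\left(10 \right)}\right)^{2} = \left(87 - 45\right)^{2} = 42^{2} = 1764$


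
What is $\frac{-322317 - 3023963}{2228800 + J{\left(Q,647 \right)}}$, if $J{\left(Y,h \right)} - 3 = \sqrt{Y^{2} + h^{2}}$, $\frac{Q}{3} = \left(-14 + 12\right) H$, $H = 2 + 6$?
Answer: $- \frac{932274862855}{620945298987} + \frac{418285 \sqrt{420913}}{620945298987} \approx -1.5009$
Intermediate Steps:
$H = 8$
$Q = -48$ ($Q = 3 \left(-14 + 12\right) 8 = 3 \left(\left(-2\right) 8\right) = 3 \left(-16\right) = -48$)
$J{\left(Y,h \right)} = 3 + \sqrt{Y^{2} + h^{2}}$
$\frac{-322317 - 3023963}{2228800 + J{\left(Q,647 \right)}} = \frac{-322317 - 3023963}{2228800 + \left(3 + \sqrt{\left(-48\right)^{2} + 647^{2}}\right)} = - \frac{3346280}{2228800 + \left(3 + \sqrt{2304 + 418609}\right)} = - \frac{3346280}{2228800 + \left(3 + \sqrt{420913}\right)} = - \frac{3346280}{2228803 + \sqrt{420913}}$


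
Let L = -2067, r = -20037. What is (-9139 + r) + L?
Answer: -31243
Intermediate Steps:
(-9139 + r) + L = (-9139 - 20037) - 2067 = -29176 - 2067 = -31243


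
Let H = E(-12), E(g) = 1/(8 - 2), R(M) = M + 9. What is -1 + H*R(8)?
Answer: 11/6 ≈ 1.8333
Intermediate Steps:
R(M) = 9 + M
E(g) = ⅙ (E(g) = 1/6 = ⅙)
H = ⅙ ≈ 0.16667
-1 + H*R(8) = -1 + (9 + 8)/6 = -1 + (⅙)*17 = -1 + 17/6 = 11/6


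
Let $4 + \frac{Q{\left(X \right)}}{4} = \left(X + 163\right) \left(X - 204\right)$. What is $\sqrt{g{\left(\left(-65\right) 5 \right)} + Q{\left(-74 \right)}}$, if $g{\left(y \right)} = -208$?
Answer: $2 i \sqrt{24798} \approx 314.95 i$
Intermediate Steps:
$Q{\left(X \right)} = -16 + 4 \left(-204 + X\right) \left(163 + X\right)$ ($Q{\left(X \right)} = -16 + 4 \left(X + 163\right) \left(X - 204\right) = -16 + 4 \left(163 + X\right) \left(-204 + X\right) = -16 + 4 \left(-204 + X\right) \left(163 + X\right)$)
$\sqrt{g{\left(\left(-65\right) 5 \right)} + Q{\left(-74 \right)}} = \sqrt{-208 - \left(120888 - 21904\right)} = \sqrt{-208 + \left(-133024 + 12136 + 4 \cdot 5476\right)} = \sqrt{-208 + \left(-133024 + 12136 + 21904\right)} = \sqrt{-208 - 98984} = \sqrt{-99192} = 2 i \sqrt{24798}$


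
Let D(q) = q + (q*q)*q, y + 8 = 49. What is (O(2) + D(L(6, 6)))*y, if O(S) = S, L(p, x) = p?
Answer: 9184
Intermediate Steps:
y = 41 (y = -8 + 49 = 41)
D(q) = q + q³ (D(q) = q + q²*q = q + q³)
(O(2) + D(L(6, 6)))*y = (2 + (6 + 6³))*41 = (2 + (6 + 216))*41 = (2 + 222)*41 = 224*41 = 9184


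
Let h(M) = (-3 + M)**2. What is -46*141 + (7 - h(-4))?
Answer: -6528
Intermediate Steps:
-46*141 + (7 - h(-4)) = -46*141 + (7 - (-3 - 4)**2) = -6486 + (7 - 1*(-7)**2) = -6486 + (7 - 1*49) = -6486 + (7 - 49) = -6486 - 42 = -6528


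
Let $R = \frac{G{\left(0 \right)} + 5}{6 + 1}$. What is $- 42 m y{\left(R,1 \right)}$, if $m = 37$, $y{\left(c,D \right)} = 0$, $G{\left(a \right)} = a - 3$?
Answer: $0$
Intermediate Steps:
$G{\left(a \right)} = -3 + a$
$R = \frac{2}{7}$ ($R = \frac{\left(-3 + 0\right) + 5}{6 + 1} = \frac{-3 + 5}{7} = 2 \cdot \frac{1}{7} = \frac{2}{7} \approx 0.28571$)
$- 42 m y{\left(R,1 \right)} = \left(-42\right) 37 \cdot 0 = \left(-1554\right) 0 = 0$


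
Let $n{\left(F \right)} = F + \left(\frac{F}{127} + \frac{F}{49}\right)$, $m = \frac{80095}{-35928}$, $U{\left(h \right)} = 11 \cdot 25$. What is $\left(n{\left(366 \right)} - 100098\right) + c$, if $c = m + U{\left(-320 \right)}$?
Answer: $- \frac{22234774583545}{223579944} \approx -99449.0$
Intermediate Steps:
$U{\left(h \right)} = 275$
$m = - \frac{80095}{35928}$ ($m = 80095 \left(- \frac{1}{35928}\right) = - \frac{80095}{35928} \approx -2.2293$)
$c = \frac{9800105}{35928}$ ($c = - \frac{80095}{35928} + 275 = \frac{9800105}{35928} \approx 272.77$)
$n{\left(F \right)} = \frac{6399 F}{6223}$ ($n{\left(F \right)} = F + \left(F \frac{1}{127} + F \frac{1}{49}\right) = F + \left(\frac{F}{127} + \frac{F}{49}\right) = F + \frac{176 F}{6223} = \frac{6399 F}{6223}$)
$\left(n{\left(366 \right)} - 100098\right) + c = \left(\frac{6399}{6223} \cdot 366 - 100098\right) + \frac{9800105}{35928} = \left(\frac{2342034}{6223} - 100098\right) + \frac{9800105}{35928} = - \frac{620567820}{6223} + \frac{9800105}{35928} = - \frac{22234774583545}{223579944}$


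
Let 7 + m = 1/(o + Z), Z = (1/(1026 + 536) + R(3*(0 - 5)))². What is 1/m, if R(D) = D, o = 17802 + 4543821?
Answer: -11130197424853/77911379534127 ≈ -0.14286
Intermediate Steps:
o = 4561623
Z = 548918041/2439844 (Z = (1/(1026 + 536) + 3*(0 - 5))² = (1/1562 + 3*(-5))² = (1/1562 - 15)² = (-23429/1562)² = 548918041/2439844 ≈ 224.98)
m = -77911379534127/11130197424853 (m = -7 + 1/(4561623 + 548918041/2439844) = -7 + 1/(11130197424853/2439844) = -7 + 2439844/11130197424853 = -77911379534127/11130197424853 ≈ -7.0000)
1/m = 1/(-77911379534127/11130197424853) = -11130197424853/77911379534127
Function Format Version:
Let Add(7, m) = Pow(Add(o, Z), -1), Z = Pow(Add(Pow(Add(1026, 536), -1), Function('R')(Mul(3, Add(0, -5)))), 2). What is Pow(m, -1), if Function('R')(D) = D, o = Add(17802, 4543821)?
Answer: Rational(-11130197424853, 77911379534127) ≈ -0.14286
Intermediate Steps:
o = 4561623
Z = Rational(548918041, 2439844) (Z = Pow(Add(Pow(Add(1026, 536), -1), Mul(3, Add(0, -5))), 2) = Pow(Add(Pow(1562, -1), Mul(3, -5)), 2) = Pow(Add(Rational(1, 1562), -15), 2) = Pow(Rational(-23429, 1562), 2) = Rational(548918041, 2439844) ≈ 224.98)
m = Rational(-77911379534127, 11130197424853) (m = Add(-7, Pow(Add(4561623, Rational(548918041, 2439844)), -1)) = Add(-7, Pow(Rational(11130197424853, 2439844), -1)) = Add(-7, Rational(2439844, 11130197424853)) = Rational(-77911379534127, 11130197424853) ≈ -7.0000)
Pow(m, -1) = Pow(Rational(-77911379534127, 11130197424853), -1) = Rational(-11130197424853, 77911379534127)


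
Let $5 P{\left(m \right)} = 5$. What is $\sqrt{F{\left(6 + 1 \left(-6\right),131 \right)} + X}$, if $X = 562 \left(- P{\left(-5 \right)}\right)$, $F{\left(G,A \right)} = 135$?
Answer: $i \sqrt{427} \approx 20.664 i$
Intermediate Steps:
$P{\left(m \right)} = 1$ ($P{\left(m \right)} = \frac{1}{5} \cdot 5 = 1$)
$X = -562$ ($X = 562 \left(\left(-1\right) 1\right) = 562 \left(-1\right) = -562$)
$\sqrt{F{\left(6 + 1 \left(-6\right),131 \right)} + X} = \sqrt{135 - 562} = \sqrt{-427} = i \sqrt{427}$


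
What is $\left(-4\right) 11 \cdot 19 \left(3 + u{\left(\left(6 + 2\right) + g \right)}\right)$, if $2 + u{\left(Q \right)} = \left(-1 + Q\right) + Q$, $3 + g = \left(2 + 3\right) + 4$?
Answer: $-23408$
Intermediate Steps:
$g = 6$ ($g = -3 + \left(\left(2 + 3\right) + 4\right) = -3 + \left(5 + 4\right) = -3 + 9 = 6$)
$u{\left(Q \right)} = -3 + 2 Q$ ($u{\left(Q \right)} = -2 + \left(\left(-1 + Q\right) + Q\right) = -2 + \left(-1 + 2 Q\right) = -3 + 2 Q$)
$\left(-4\right) 11 \cdot 19 \left(3 + u{\left(\left(6 + 2\right) + g \right)}\right) = \left(-4\right) 11 \cdot 19 \left(3 - \left(3 - 2 \left(\left(6 + 2\right) + 6\right)\right)\right) = \left(-44\right) 19 \left(3 - \left(3 - 2 \left(8 + 6\right)\right)\right) = - 836 \left(3 + \left(-3 + 2 \cdot 14\right)\right) = - 836 \left(3 + \left(-3 + 28\right)\right) = - 836 \left(3 + 25\right) = \left(-836\right) 28 = -23408$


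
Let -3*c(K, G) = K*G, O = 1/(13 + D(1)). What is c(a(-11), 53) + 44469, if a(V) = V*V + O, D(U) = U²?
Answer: 592621/14 ≈ 42330.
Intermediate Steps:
O = 1/14 (O = 1/(13 + 1²) = 1/(13 + 1) = 1/14 ≈ 0.071429)
a(V) = 1/14 + V² (a(V) = V*V + 1/14 = V² + 1/14 = 1/14 + V²)
c(K, G) = -G*K/3 (c(K, G) = -K*G/3 = -G*K/3)
c(a(-11), 53) + 44469 = -⅓*53*(1/14 + (-11)²) + 44469 = -⅓*53*(1/14 + 121) + 44469 = -⅓*53*1695/14 + 44469 = -29945/14 + 44469 = 592621/14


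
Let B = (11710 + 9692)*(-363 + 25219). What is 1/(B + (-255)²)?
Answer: 1/532033137 ≈ 1.8796e-9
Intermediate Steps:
B = 531968112 (B = 21402*24856 = 531968112)
1/(B + (-255)²) = 1/(531968112 + (-255)²) = 1/(531968112 + 65025) = 1/532033137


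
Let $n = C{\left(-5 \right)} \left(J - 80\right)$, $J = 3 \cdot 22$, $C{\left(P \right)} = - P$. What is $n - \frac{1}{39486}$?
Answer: $- \frac{2764021}{39486} \approx -70.0$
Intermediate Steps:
$J = 66$
$n = -70$ ($n = \left(-1\right) \left(-5\right) \left(66 - 80\right) = 5 \left(-14\right) = -70$)
$n - \frac{1}{39486} = -70 - \frac{1}{39486} = - \frac{2764021}{39486}$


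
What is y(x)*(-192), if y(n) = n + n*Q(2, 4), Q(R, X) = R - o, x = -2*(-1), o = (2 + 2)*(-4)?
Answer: -7296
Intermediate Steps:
o = -16 (o = 4*(-4) = -16)
x = 2
Q(R, X) = 16 + R (Q(R, X) = R - 1*(-16) = R + 16 = 16 + R)
y(n) = 19*n (y(n) = n + n*(16 + 2) = n + n*18 = n + 18*n = 19*n)
y(x)*(-192) = (19*2)*(-192) = 38*(-192) = -7296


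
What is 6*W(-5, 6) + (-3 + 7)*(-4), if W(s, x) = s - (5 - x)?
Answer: -40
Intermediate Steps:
W(s, x) = -5 + s + x (W(s, x) = s + (-5 + x) = -5 + s + x)
6*W(-5, 6) + (-3 + 7)*(-4) = 6*(-5 - 5 + 6) + (-3 + 7)*(-4) = 6*(-4) + 4*(-4) = -24 - 16 = -40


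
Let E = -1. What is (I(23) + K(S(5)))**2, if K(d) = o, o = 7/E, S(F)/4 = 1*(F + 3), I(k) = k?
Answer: 256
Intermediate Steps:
S(F) = 12 + 4*F (S(F) = 4*(1*(F + 3)) = 4*(1*(3 + F)) = 4*(3 + F) = 12 + 4*F)
o = -7 (o = 7/(-1) = 7*(-1) = -7)
K(d) = -7
(I(23) + K(S(5)))**2 = (23 - 7)**2 = 16**2 = 256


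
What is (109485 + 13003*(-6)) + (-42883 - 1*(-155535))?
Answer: 144119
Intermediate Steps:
(109485 + 13003*(-6)) + (-42883 - 1*(-155535)) = (109485 - 78018) + (-42883 + 155535) = 31467 + 112652 = 144119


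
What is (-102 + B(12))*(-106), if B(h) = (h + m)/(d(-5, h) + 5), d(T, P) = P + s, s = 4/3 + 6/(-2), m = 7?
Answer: 245655/23 ≈ 10681.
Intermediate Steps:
s = -5/3 (s = 4*(1/3) + 6*(-1/2) = 4/3 - 3 = -5/3 ≈ -1.6667)
d(T, P) = -5/3 + P (d(T, P) = P - 5/3 = -5/3 + P)
B(h) = (7 + h)/(10/3 + h) (B(h) = (h + 7)/((-5/3 + h) + 5) = (7 + h)/(10/3 + h))
(-102 + B(12))*(-106) = (-102 + 3*(7 + 12)/(10 + 3*12))*(-106) = (-102 + 3*19/(10 + 36))*(-106) = (-102 + 3*19/46)*(-106) = (-102 + 3*(1/46)*19)*(-106) = (-102 + 57/46)*(-106) = -4635/46*(-106) = 245655/23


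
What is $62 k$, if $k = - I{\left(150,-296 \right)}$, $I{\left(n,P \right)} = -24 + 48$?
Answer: $-1488$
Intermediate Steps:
$I{\left(n,P \right)} = 24$
$k = -24$ ($k = \left(-1\right) 24 = -24$)
$62 k = 62 \left(-24\right) = -1488$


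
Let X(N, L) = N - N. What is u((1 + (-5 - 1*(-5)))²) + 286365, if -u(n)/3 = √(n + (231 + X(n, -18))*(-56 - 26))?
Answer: 286365 - 3*I*√18941 ≈ 2.8637e+5 - 412.88*I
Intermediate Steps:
X(N, L) = 0
u(n) = -3*√(-18942 + n) (u(n) = -3*√(n + (231 + 0)*(-56 - 26)) = -3*√(n + 231*(-82)) = -3*√(n - 18942) = -3*√(-18942 + n))
u((1 + (-5 - 1*(-5)))²) + 286365 = -3*√(-18942 + (1 + (-5 - 1*(-5)))²) + 286365 = -3*√(-18942 + (1 + (-5 + 5))²) + 286365 = -3*√(-18942 + (1 + 0)²) + 286365 = -3*√(-18942 + 1²) + 286365 = -3*√(-18942 + 1) + 286365 = -3*I*√18941 + 286365 = 286365 - 3*I*√18941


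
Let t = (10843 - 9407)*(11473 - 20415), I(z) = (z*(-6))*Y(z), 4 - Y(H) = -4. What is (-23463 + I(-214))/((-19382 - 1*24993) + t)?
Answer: 4397/4295029 ≈ 0.0010237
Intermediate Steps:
Y(H) = 8 (Y(H) = 4 - 1*(-4) = 4 + 4 = 8)
I(z) = -48*z (I(z) = (z*(-6))*8 = -6*z*8 = -48*z)
t = -12840712 (t = 1436*(-8942) = -12840712)
(-23463 + I(-214))/((-19382 - 1*24993) + t) = (-23463 - 48*(-214))/((-19382 - 1*24993) - 12840712) = (-23463 + 10272)/((-19382 - 24993) - 12840712) = -13191/(-44375 - 12840712) = -13191/(-12885087) = -13191*(-1/12885087) = 4397/4295029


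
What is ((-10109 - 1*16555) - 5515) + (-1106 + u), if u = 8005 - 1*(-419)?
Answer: -24861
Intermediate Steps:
u = 8424 (u = 8005 + 419 = 8424)
((-10109 - 1*16555) - 5515) + (-1106 + u) = ((-10109 - 1*16555) - 5515) + (-1106 + 8424) = ((-10109 - 16555) - 5515) + 7318 = (-26664 - 5515) + 7318 = -32179 + 7318 = -24861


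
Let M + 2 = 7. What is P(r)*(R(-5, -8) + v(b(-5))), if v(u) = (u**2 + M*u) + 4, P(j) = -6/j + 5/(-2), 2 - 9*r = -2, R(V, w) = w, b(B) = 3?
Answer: -320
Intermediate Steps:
M = 5 (M = -2 + 7 = 5)
r = 4/9 (r = 2/9 - 1/9*(-2) = 2/9 + 2/9 = 4/9 ≈ 0.44444)
P(j) = -5/2 - 6/j (P(j) = -6/j + 5*(-1/2) = -6/j - 5/2 = -5/2 - 6/j)
v(u) = 4 + u**2 + 5*u (v(u) = (u**2 + 5*u) + 4 = 4 + u**2 + 5*u)
P(r)*(R(-5, -8) + v(b(-5))) = (-5/2 - 6/4/9)*(-8 + (4 + 3**2 + 5*3)) = (-5/2 - 6*9/4)*(-8 + (4 + 9 + 15)) = (-5/2 - 27/2)*(-8 + 28) = -16*20 = -320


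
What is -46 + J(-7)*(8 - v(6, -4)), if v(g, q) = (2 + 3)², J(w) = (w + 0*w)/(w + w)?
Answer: -109/2 ≈ -54.500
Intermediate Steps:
J(w) = ½ (J(w) = (w + 0)/((2*w)) = w*(1/(2*w)) = ½)
v(g, q) = 25 (v(g, q) = 5² = 25)
-46 + J(-7)*(8 - v(6, -4)) = -46 + (8 - 1*25)/2 = -46 + (8 - 25)/2 = -46 + (½)*(-17) = -46 - 17/2 = -109/2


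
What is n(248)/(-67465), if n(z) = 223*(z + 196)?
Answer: -99012/67465 ≈ -1.4676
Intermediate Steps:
n(z) = 43708 + 223*z (n(z) = 223*(196 + z) = 43708 + 223*z)
n(248)/(-67465) = (43708 + 223*248)/(-67465) = (43708 + 55304)*(-1/67465) = 99012*(-1/67465) = -99012/67465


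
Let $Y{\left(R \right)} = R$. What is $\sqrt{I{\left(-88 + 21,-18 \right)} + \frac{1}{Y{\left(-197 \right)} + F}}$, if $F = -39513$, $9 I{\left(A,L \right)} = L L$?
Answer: $\frac{\sqrt{157251490}}{2090} \approx 6.0$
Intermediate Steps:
$I{\left(A,L \right)} = \frac{L^{2}}{9}$ ($I{\left(A,L \right)} = \frac{L L}{9} = \frac{L^{2}}{9}$)
$\sqrt{I{\left(-88 + 21,-18 \right)} + \frac{1}{Y{\left(-197 \right)} + F}} = \sqrt{\frac{\left(-18\right)^{2}}{9} + \frac{1}{-197 - 39513}} = \sqrt{\frac{1}{9} \cdot 324 + \frac{1}{-39710}} = \sqrt{36 - \frac{1}{39710}} = \sqrt{\frac{1429559}{39710}} = \frac{\sqrt{157251490}}{2090}$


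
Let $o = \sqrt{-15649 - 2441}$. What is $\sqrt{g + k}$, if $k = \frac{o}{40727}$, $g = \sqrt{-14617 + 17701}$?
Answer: $\frac{\sqrt{3317377058 \sqrt{771} + 122181 i \sqrt{2010}}}{40727} \approx 7.4521 + 0.00022158 i$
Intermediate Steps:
$o = 3 i \sqrt{2010}$ ($o = \sqrt{-18090} = 3 i \sqrt{2010} \approx 134.5 i$)
$g = 2 \sqrt{771}$ ($g = \sqrt{3084} = 2 \sqrt{771} \approx 55.534$)
$k = \frac{3 i \sqrt{2010}}{40727} \approx 0.0033025 i$
$\sqrt{g + k} = \sqrt{2 \sqrt{771} + \frac{3 i \sqrt{2010}}{40727}}$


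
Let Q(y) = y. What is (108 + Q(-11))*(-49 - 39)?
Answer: -8536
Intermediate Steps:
(108 + Q(-11))*(-49 - 39) = (108 - 11)*(-49 - 39) = 97*(-88) = -8536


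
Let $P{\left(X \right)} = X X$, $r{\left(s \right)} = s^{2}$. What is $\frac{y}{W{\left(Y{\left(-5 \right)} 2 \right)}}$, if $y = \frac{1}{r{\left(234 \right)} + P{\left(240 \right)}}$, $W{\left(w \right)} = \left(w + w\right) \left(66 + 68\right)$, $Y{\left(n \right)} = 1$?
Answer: $\frac{1}{60222816} \approx 1.6605 \cdot 10^{-8}$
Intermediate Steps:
$W{\left(w \right)} = 268 w$ ($W{\left(w \right)} = 2 w 134 = 268 w$)
$P{\left(X \right)} = X^{2}$
$y = \frac{1}{112356}$ ($y = \frac{1}{234^{2} + 240^{2}} = \frac{1}{54756 + 57600} = \frac{1}{112356} \approx 8.9003 \cdot 10^{-6}$)
$\frac{y}{W{\left(Y{\left(-5 \right)} 2 \right)}} = \frac{1}{112356 \cdot 268 \cdot 1 \cdot 2} = \frac{1}{112356 \cdot 268 \cdot 2} = \frac{1}{112356 \cdot 536} = \frac{1}{112356} \cdot \frac{1}{536} = \frac{1}{60222816}$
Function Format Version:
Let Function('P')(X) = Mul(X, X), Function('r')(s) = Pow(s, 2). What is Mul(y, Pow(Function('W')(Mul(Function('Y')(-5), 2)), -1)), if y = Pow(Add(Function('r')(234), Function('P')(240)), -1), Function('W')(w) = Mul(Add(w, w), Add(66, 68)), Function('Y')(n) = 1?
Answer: Rational(1, 60222816) ≈ 1.6605e-8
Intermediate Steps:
Function('W')(w) = Mul(268, w) (Function('W')(w) = Mul(Mul(2, w), 134) = Mul(268, w))
Function('P')(X) = Pow(X, 2)
y = Rational(1, 112356) (y = Pow(Add(Pow(234, 2), Pow(240, 2)), -1) = Pow(Add(54756, 57600), -1) = Pow(112356, -1) = Rational(1, 112356) ≈ 8.9003e-6)
Mul(y, Pow(Function('W')(Mul(Function('Y')(-5), 2)), -1)) = Mul(Rational(1, 112356), Pow(Mul(268, Mul(1, 2)), -1)) = Mul(Rational(1, 112356), Pow(Mul(268, 2), -1)) = Mul(Rational(1, 112356), Pow(536, -1)) = Mul(Rational(1, 112356), Rational(1, 536)) = Rational(1, 60222816)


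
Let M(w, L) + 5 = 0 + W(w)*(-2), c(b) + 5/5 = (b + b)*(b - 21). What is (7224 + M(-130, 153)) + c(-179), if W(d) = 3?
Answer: 78812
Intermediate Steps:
c(b) = -1 + 2*b*(-21 + b) (c(b) = -1 + (b + b)*(b - 21) = -1 + (2*b)*(-21 + b) = -1 + 2*b*(-21 + b))
M(w, L) = -11 (M(w, L) = -5 + (0 + 3*(-2)) = -5 + (0 - 6) = -5 - 6 = -11)
(7224 + M(-130, 153)) + c(-179) = (7224 - 11) + (-1 - 42*(-179) + 2*(-179)²) = 7213 + (-1 + 7518 + 2*32041) = 7213 + (-1 + 7518 + 64082) = 7213 + 71599 = 78812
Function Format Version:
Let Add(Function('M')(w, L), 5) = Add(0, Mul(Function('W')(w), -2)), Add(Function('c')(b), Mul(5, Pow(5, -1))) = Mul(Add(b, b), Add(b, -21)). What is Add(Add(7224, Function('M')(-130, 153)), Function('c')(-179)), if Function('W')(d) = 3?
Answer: 78812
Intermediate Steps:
Function('c')(b) = Add(-1, Mul(2, b, Add(-21, b))) (Function('c')(b) = Add(-1, Mul(Add(b, b), Add(b, -21))) = Add(-1, Mul(Mul(2, b), Add(-21, b))) = Add(-1, Mul(2, b, Add(-21, b))))
Function('M')(w, L) = -11 (Function('M')(w, L) = Add(-5, Add(0, Mul(3, -2))) = Add(-5, Add(0, -6)) = Add(-5, -6) = -11)
Add(Add(7224, Function('M')(-130, 153)), Function('c')(-179)) = Add(Add(7224, -11), Add(-1, Mul(-42, -179), Mul(2, Pow(-179, 2)))) = Add(7213, Add(-1, 7518, Mul(2, 32041))) = Add(7213, Add(-1, 7518, 64082)) = Add(7213, 71599) = 78812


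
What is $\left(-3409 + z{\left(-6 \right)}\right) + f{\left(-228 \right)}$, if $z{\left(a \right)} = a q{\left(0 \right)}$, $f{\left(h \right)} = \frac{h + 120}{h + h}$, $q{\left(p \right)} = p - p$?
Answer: $- \frac{129533}{38} \approx -3408.8$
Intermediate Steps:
$q{\left(p \right)} = 0$
$f{\left(h \right)} = \frac{120 + h}{2 h}$
$z{\left(a \right)} = 0$ ($z{\left(a \right)} = a 0 = 0$)
$\left(-3409 + z{\left(-6 \right)}\right) + f{\left(-228 \right)} = \left(-3409 + 0\right) + \frac{120 - 228}{2 \left(-228\right)} = -3409 + \frac{1}{2} \left(- \frac{1}{228}\right) \left(-108\right) = -3409 + \frac{9}{38} = - \frac{129533}{38}$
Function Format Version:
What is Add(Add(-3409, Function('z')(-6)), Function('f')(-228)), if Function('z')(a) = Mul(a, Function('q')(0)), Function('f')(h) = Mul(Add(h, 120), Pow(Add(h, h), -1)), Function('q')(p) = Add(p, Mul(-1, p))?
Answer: Rational(-129533, 38) ≈ -3408.8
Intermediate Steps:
Function('q')(p) = 0
Function('f')(h) = Mul(Rational(1, 2), Pow(h, -1), Add(120, h)) (Function('f')(h) = Mul(Add(120, h), Pow(Mul(2, h), -1)) = Mul(Add(120, h), Mul(Rational(1, 2), Pow(h, -1))) = Mul(Rational(1, 2), Pow(h, -1), Add(120, h)))
Function('z')(a) = 0 (Function('z')(a) = Mul(a, 0) = 0)
Add(Add(-3409, Function('z')(-6)), Function('f')(-228)) = Add(Add(-3409, 0), Mul(Rational(1, 2), Pow(-228, -1), Add(120, -228))) = Add(-3409, Mul(Rational(1, 2), Rational(-1, 228), -108)) = Add(-3409, Rational(9, 38)) = Rational(-129533, 38)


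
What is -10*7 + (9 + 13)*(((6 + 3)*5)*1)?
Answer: 920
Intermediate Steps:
-10*7 + (9 + 13)*(((6 + 3)*5)*1) = -70 + 22*((9*5)*1) = -70 + 22*(45*1) = -70 + 22*45 = -70 + 990 = 920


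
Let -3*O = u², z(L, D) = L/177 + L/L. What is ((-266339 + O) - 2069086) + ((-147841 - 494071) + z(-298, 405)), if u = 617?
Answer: -183149807/59 ≈ -3.1042e+6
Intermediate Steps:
z(L, D) = 1 + L/177 (z(L, D) = L*(1/177) + 1 = L/177 + 1 = 1 + L/177)
O = -380689/3 (O = -⅓*617² = -⅓*380689 = -380689/3 ≈ -1.2690e+5)
((-266339 + O) - 2069086) + ((-147841 - 494071) + z(-298, 405)) = ((-266339 - 380689/3) - 2069086) + ((-147841 - 494071) + (1 + (1/177)*(-298))) = (-1179706/3 - 2069086) + (-641912 + (1 - 298/177)) = -7386964/3 + (-641912 - 121/177) = -7386964/3 - 113618545/177 = -183149807/59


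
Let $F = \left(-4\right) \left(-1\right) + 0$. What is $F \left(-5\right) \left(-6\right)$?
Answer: $120$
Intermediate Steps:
$F = 4$ ($F = 4 + 0 = 4$)
$F \left(-5\right) \left(-6\right) = 4 \left(-5\right) \left(-6\right) = \left(-20\right) \left(-6\right) = 120$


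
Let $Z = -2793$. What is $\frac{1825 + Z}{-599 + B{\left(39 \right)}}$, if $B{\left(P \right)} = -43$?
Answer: $\frac{484}{321} \approx 1.5078$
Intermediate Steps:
$\frac{1825 + Z}{-599 + B{\left(39 \right)}} = \frac{1825 - 2793}{-599 - 43} = - \frac{968}{-642} = \left(-968\right) \left(- \frac{1}{642}\right) = \frac{484}{321}$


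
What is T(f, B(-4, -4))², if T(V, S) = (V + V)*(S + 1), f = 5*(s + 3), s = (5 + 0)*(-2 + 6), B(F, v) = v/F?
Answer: 211600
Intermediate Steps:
s = 20 (s = 5*4 = 20)
f = 115 (f = 5*(20 + 3) = 5*23 = 115)
T(V, S) = 2*V*(1 + S) (T(V, S) = (2*V)*(1 + S) = 2*V*(1 + S))
T(f, B(-4, -4))² = (2*115*(1 - 4/(-4)))² = (2*115*(1 - 4*(-¼)))² = (2*115*(1 + 1))² = (2*115*2)² = 460² = 211600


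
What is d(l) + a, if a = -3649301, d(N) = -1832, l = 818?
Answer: -3651133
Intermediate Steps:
d(l) + a = -1832 - 3649301 = -3651133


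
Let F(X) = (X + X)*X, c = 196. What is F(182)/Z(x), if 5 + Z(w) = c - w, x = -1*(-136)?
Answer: 66248/55 ≈ 1204.5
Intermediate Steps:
x = 136
F(X) = 2*X² (F(X) = (2*X)*X = 2*X²)
Z(w) = 191 - w (Z(w) = -5 + (196 - w) = 191 - w)
F(182)/Z(x) = (2*182²)/(191 - 1*136) = (2*33124)/(191 - 136) = 66248/55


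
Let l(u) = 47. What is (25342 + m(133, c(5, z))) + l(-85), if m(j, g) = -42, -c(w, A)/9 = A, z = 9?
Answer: 25347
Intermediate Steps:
c(w, A) = -9*A
(25342 + m(133, c(5, z))) + l(-85) = (25342 - 42) + 47 = 25300 + 47 = 25347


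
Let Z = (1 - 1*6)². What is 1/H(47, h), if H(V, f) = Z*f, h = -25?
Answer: -1/625 ≈ -0.0016000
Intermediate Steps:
Z = 25 (Z = (1 - 6)² = (-5)² = 25)
H(V, f) = 25*f
1/H(47, h) = 1/(25*(-25)) = 1/(-625) = -1/625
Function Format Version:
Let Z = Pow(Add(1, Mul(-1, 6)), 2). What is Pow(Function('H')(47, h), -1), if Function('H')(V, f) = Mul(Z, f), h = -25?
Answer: Rational(-1, 625) ≈ -0.0016000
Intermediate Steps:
Z = 25 (Z = Pow(Add(1, -6), 2) = Pow(-5, 2) = 25)
Function('H')(V, f) = Mul(25, f)
Pow(Function('H')(47, h), -1) = Pow(Mul(25, -25), -1) = Pow(-625, -1) = Rational(-1, 625)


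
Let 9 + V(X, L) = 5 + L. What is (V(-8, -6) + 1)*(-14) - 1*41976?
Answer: -41850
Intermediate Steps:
V(X, L) = -4 + L (V(X, L) = -9 + (5 + L) = -4 + L)
(V(-8, -6) + 1)*(-14) - 1*41976 = ((-4 - 6) + 1)*(-14) - 1*41976 = (-10 + 1)*(-14) - 41976 = -9*(-14) - 41976 = 126 - 41976 = -41850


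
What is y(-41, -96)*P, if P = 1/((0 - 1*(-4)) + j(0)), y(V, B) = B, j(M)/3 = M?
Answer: -24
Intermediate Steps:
j(M) = 3*M
P = ¼ (P = 1/((0 - 1*(-4)) + 3*0) = 1/((0 + 4) + 0) = 1/(4 + 0) = 1/4 = ¼ ≈ 0.25000)
y(-41, -96)*P = -96*¼ = -24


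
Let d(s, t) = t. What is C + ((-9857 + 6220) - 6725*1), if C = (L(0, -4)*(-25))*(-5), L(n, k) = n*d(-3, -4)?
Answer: -10362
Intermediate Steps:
L(n, k) = -4*n (L(n, k) = n*(-4) = -4*n)
C = 0 (C = (-4*0*(-25))*(-5) = (0*(-25))*(-5) = 0*(-5) = 0)
C + ((-9857 + 6220) - 6725*1) = 0 + ((-9857 + 6220) - 6725*1) = 0 + (-3637 - 6725) = 0 - 10362 = -10362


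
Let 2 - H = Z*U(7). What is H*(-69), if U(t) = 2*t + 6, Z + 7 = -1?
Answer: -11178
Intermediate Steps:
Z = -8 (Z = -7 - 1 = -8)
U(t) = 6 + 2*t
H = 162 (H = 2 - (-8)*(6 + 2*7) = 2 - (-8)*(6 + 14) = 2 - (-8)*20 = 2 - 1*(-160) = 2 + 160 = 162)
H*(-69) = 162*(-69) = -11178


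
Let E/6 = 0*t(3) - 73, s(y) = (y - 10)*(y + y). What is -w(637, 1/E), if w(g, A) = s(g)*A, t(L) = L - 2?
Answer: 133133/73 ≈ 1823.7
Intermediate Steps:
t(L) = -2 + L
s(y) = 2*y*(-10 + y) (s(y) = (-10 + y)*(2*y) = 2*y*(-10 + y))
E = -438 (E = 6*(0*(-2 + 3) - 73) = 6*(0*1 - 73) = 6*(0 - 73) = 6*(-73) = -438)
w(g, A) = 2*A*g*(-10 + g) (w(g, A) = (2*g*(-10 + g))*A = 2*A*g*(-10 + g))
-w(637, 1/E) = -2*637*(-10 + 637)/(-438) = -2*(-1)*637*627/438 = -1*(-133133/73) = 133133/73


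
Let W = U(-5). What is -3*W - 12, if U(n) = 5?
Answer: -27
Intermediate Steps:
W = 5
-3*W - 12 = -3*5 - 12 = -15 - 12 = -27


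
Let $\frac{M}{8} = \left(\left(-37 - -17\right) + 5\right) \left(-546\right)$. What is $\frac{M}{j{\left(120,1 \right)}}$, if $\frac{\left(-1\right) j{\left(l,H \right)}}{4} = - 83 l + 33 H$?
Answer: $\frac{1820}{1103} \approx 1.65$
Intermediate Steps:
$j{\left(l,H \right)} = - 132 H + 332 l$ ($j{\left(l,H \right)} = - 4 \left(- 83 l + 33 H\right) = - 132 H + 332 l$)
$M = 65520$ ($M = 8 \left(\left(-37 - -17\right) + 5\right) \left(-546\right) = 8 \left(\left(-37 + 17\right) + 5\right) \left(-546\right) = 8 \left(-20 + 5\right) \left(-546\right) = 8 \left(\left(-15\right) \left(-546\right)\right) = 8 \cdot 8190 = 65520$)
$\frac{M}{j{\left(120,1 \right)}} = \frac{65520}{\left(-132\right) 1 + 332 \cdot 120} = \frac{65520}{-132 + 39840} = \frac{65520}{39708} = 65520 \cdot \frac{1}{39708} = \frac{1820}{1103}$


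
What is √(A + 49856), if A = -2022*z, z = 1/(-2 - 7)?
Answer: √450726/3 ≈ 223.79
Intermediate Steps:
z = -⅑ (z = 1/(-9) = -⅑ ≈ -0.11111)
A = 674/3 (A = -2022*(-⅑) = 674/3 ≈ 224.67)
√(A + 49856) = √(674/3 + 49856) = √(150242/3) = √450726/3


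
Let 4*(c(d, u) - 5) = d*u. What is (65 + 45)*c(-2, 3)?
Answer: 385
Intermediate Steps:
c(d, u) = 5 + d*u/4 (c(d, u) = 5 + (d*u)/4 = 5 + d*u/4)
(65 + 45)*c(-2, 3) = (65 + 45)*(5 + (¼)*(-2)*3) = 110*(5 - 3/2) = 110*(7/2) = 385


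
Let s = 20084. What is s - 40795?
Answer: -20711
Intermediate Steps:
s - 40795 = 20084 - 40795 = -20711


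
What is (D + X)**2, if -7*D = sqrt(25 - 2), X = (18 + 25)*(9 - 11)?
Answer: (602 + sqrt(23))**2/49 ≈ 7514.3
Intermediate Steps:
X = -86 (X = 43*(-2) = -86)
D = -sqrt(23)/7 (D = -sqrt(25 - 2)/7 = -sqrt(23)/7 ≈ -0.68512)
(D + X)**2 = (-sqrt(23)/7 - 86)**2 = (-86 - sqrt(23)/7)**2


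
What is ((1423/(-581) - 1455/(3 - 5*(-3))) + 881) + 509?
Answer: 4555217/3486 ≈ 1306.7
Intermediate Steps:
((1423/(-581) - 1455/(3 - 5*(-3))) + 881) + 509 = ((1423*(-1/581) - 1455/(3 + 15)) + 881) + 509 = ((-1423/581 - 1455/18) + 881) + 509 = ((-1423/581 - 1455*1/18) + 881) + 509 = ((-1423/581 - 485/6) + 881) + 509 = (-290323/3486 + 881) + 509 = 2780843/3486 + 509 = 4555217/3486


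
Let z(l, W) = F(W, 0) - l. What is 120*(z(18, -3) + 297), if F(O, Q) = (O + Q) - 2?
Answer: 32880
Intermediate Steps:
F(O, Q) = -2 + O + Q
z(l, W) = -2 + W - l (z(l, W) = (-2 + W + 0) - l = (-2 + W) - l = -2 + W - l)
120*(z(18, -3) + 297) = 120*((-2 - 3 - 1*18) + 297) = 120*((-2 - 3 - 18) + 297) = 120*(-23 + 297) = 120*274 = 32880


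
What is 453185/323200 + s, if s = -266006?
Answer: -17194537203/64640 ≈ -2.6600e+5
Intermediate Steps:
453185/323200 + s = 453185/323200 - 266006 = 453185*(1/323200) - 266006 = 90637/64640 - 266006 = -17194537203/64640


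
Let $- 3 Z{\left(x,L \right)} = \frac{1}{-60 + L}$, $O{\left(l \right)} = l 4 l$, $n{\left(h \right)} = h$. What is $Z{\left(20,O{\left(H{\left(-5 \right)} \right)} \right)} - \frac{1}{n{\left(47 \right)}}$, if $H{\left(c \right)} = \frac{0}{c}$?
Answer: $- \frac{133}{8460} \approx -0.015721$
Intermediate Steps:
$H{\left(c \right)} = 0$
$O{\left(l \right)} = 4 l^{2}$ ($O{\left(l \right)} = 4 l l = 4 l^{2}$)
$Z{\left(x,L \right)} = - \frac{1}{3 \left(-60 + L\right)}$
$Z{\left(20,O{\left(H{\left(-5 \right)} \right)} \right)} - \frac{1}{n{\left(47 \right)}} = - \frac{1}{-180 + 3 \cdot 4 \cdot 0^{2}} - \frac{1}{47} = - \frac{1}{-180 + 3 \cdot 4 \cdot 0} - \frac{1}{47} = - \frac{1}{-180 + 3 \cdot 0} - \frac{1}{47} = - \frac{1}{-180 + 0} - \frac{1}{47} = - \frac{1}{-180} - \frac{1}{47} = \left(-1\right) \left(- \frac{1}{180}\right) - \frac{1}{47} = \frac{1}{180} - \frac{1}{47} = - \frac{133}{8460}$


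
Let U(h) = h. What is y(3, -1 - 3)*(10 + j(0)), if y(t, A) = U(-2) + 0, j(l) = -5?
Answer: -10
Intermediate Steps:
y(t, A) = -2 (y(t, A) = -2 + 0 = -2)
y(3, -1 - 3)*(10 + j(0)) = -2*(10 - 5) = -2*5 = -10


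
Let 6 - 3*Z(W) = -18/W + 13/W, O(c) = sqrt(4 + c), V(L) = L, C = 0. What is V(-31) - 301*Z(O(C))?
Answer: -5303/6 ≈ -883.83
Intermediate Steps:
Z(W) = 2 + 5/(3*W) (Z(W) = 2 - (-18/W + 13/W)/3 = 2 - (-5)/(3*W) = 2 + 5/(3*W))
V(-31) - 301*Z(O(C)) = -31 - 301*(2 + 5/(3*(sqrt(4 + 0)))) = -31 - 301*(2 + 5/(3*(sqrt(4)))) = -31 - 301*(2 + (5/3)/2) = -31 - 301*(2 + (5/3)*(1/2)) = -31 - 301*(2 + 5/6) = -31 - 301*17/6 = -31 - 5117/6 = -5303/6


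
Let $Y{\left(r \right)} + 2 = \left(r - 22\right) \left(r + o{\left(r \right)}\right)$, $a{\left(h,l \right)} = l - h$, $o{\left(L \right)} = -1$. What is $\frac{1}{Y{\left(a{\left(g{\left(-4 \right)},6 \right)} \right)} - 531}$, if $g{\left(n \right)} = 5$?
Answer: $- \frac{1}{533} \approx -0.0018762$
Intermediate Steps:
$Y{\left(r \right)} = -2 + \left(-1 + r\right) \left(-22 + r\right)$ ($Y{\left(r \right)} = -2 + \left(r - 22\right) \left(r - 1\right) = -2 + \left(-22 + r\right) \left(-1 + r\right) = -2 + \left(-1 + r\right) \left(-22 + r\right)$)
$\frac{1}{Y{\left(a{\left(g{\left(-4 \right)},6 \right)} \right)} - 531} = \frac{1}{\left(20 + \left(6 - 5\right)^{2} - 23 \left(6 - 5\right)\right) - 531} = \frac{1}{\left(20 + 1^{2} - 23\right) - 531} = \frac{1}{\left(20 + 1 - 23\right) - 531} = \frac{1}{-2 - 531} = \frac{1}{-533} = - \frac{1}{533}$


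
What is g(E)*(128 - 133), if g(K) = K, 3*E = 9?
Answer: -15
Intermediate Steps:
E = 3 (E = (1/3)*9 = 3)
g(E)*(128 - 133) = 3*(128 - 133) = 3*(-5) = -15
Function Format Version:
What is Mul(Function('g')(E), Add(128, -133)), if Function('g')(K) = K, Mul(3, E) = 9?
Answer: -15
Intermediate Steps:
E = 3 (E = Mul(Rational(1, 3), 9) = 3)
Mul(Function('g')(E), Add(128, -133)) = Mul(3, Add(128, -133)) = Mul(3, -5) = -15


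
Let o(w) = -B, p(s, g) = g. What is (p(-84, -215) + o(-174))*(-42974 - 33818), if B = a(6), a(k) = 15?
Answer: 17662160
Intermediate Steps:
B = 15
o(w) = -15 (o(w) = -1*15 = -15)
(p(-84, -215) + o(-174))*(-42974 - 33818) = (-215 - 15)*(-42974 - 33818) = -230*(-76792) = 17662160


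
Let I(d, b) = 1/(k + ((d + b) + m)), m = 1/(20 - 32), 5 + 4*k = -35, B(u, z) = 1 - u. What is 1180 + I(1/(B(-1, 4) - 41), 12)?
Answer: 348256/295 ≈ 1180.5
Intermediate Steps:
k = -10 (k = -5/4 + (1/4)*(-35) = -5/4 - 35/4 = -10)
m = -1/12 (m = 1/(-12) = -1/12 ≈ -0.083333)
I(d, b) = 1/(-121/12 + b + d) (I(d, b) = 1/(-10 + ((d + b) - 1/12)) = 1/(-10 + ((b + d) - 1/12)) = 1/(-10 + (-1/12 + b + d)) = 1/(-121/12 + b + d))
1180 + I(1/(B(-1, 4) - 41), 12) = 1180 + 12/(-121 + 12*12 + 12/((1 - 1*(-1)) - 41)) = 1180 + 12/(-121 + 144 + 12/((1 + 1) - 41)) = 1180 + 12/(-121 + 144 + 12/(2 - 41)) = 1180 + 12/(-121 + 144 + 12/(-39)) = 1180 + 12/(-121 + 144 + 12*(-1/39)) = 1180 + 12/(-121 + 144 - 4/13) = 1180 + 12/(295/13) = 1180 + 12*(13/295) = 1180 + 156/295 = 348256/295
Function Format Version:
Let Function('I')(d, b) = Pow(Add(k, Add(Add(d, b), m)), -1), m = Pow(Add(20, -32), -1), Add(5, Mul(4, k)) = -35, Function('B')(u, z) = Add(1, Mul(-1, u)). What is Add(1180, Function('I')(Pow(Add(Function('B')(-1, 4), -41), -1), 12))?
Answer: Rational(348256, 295) ≈ 1180.5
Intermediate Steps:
k = -10 (k = Add(Rational(-5, 4), Mul(Rational(1, 4), -35)) = Add(Rational(-5, 4), Rational(-35, 4)) = -10)
m = Rational(-1, 12) (m = Pow(-12, -1) = Rational(-1, 12) ≈ -0.083333)
Function('I')(d, b) = Pow(Add(Rational(-121, 12), b, d), -1) (Function('I')(d, b) = Pow(Add(-10, Add(Add(d, b), Rational(-1, 12))), -1) = Pow(Add(-10, Add(Add(b, d), Rational(-1, 12))), -1) = Pow(Add(-10, Add(Rational(-1, 12), b, d)), -1) = Pow(Add(Rational(-121, 12), b, d), -1))
Add(1180, Function('I')(Pow(Add(Function('B')(-1, 4), -41), -1), 12)) = Add(1180, Mul(12, Pow(Add(-121, Mul(12, 12), Mul(12, Pow(Add(Add(1, Mul(-1, -1)), -41), -1))), -1))) = Add(1180, Mul(12, Pow(Add(-121, 144, Mul(12, Pow(Add(Add(1, 1), -41), -1))), -1))) = Add(1180, Mul(12, Pow(Add(-121, 144, Mul(12, Pow(Add(2, -41), -1))), -1))) = Add(1180, Mul(12, Pow(Add(-121, 144, Mul(12, Pow(-39, -1))), -1))) = Add(1180, Mul(12, Pow(Add(-121, 144, Mul(12, Rational(-1, 39))), -1))) = Add(1180, Mul(12, Pow(Add(-121, 144, Rational(-4, 13)), -1))) = Add(1180, Mul(12, Pow(Rational(295, 13), -1))) = Add(1180, Mul(12, Rational(13, 295))) = Add(1180, Rational(156, 295)) = Rational(348256, 295)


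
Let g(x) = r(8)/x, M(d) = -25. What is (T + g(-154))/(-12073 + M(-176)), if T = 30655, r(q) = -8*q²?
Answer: -2360691/931546 ≈ -2.5342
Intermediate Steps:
g(x) = -512/x (g(x) = (-8*8²)/x = (-8*64)/x = -512/x)
(T + g(-154))/(-12073 + M(-176)) = (30655 - 512/(-154))/(-12073 - 25) = (30655 - 512*(-1/154))/(-12098) = (30655 + 256/77)*(-1/12098) = (2360691/77)*(-1/12098) = -2360691/931546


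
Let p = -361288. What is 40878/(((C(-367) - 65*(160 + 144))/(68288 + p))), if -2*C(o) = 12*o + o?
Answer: 887204000/1287 ≈ 6.8936e+5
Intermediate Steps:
C(o) = -13*o/2 (C(o) = -(12*o + o)/2 = -13*o/2)
40878/(((C(-367) - 65*(160 + 144))/(68288 + p))) = 40878/(((-13/2*(-367) - 65*(160 + 144))/(68288 - 361288))) = 40878/(((4771/2 - 65*304)/(-293000))) = 40878/(((4771/2 - 19760)*(-1/293000))) = 40878/((-34749/2*(-1/293000))) = 40878/(34749/586000) = 40878*(586000/34749) = 887204000/1287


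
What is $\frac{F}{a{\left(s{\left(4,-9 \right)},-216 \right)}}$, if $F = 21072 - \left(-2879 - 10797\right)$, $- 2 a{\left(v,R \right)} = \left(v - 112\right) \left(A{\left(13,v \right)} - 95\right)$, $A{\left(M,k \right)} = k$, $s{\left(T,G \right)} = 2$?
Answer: $- \frac{34748}{5115} \approx -6.7934$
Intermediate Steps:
$a{\left(v,R \right)} = - \frac{\left(-112 + v\right) \left(-95 + v\right)}{2}$ ($a{\left(v,R \right)} = - \frac{\left(v - 112\right) \left(v - 95\right)}{2} = - \frac{\left(-112 + v\right) \left(-95 + v\right)}{2}$)
$F = 34748$ ($F = 21072 - -13676 = 21072 + 13676 = 34748$)
$\frac{F}{a{\left(s{\left(4,-9 \right)},-216 \right)}} = \frac{34748}{-5320 - \frac{2^{2}}{2} + \frac{207}{2} \cdot 2} = \frac{34748}{-5320 - 2 + 207} = \frac{34748}{-5115} = 34748 \left(- \frac{1}{5115}\right) = - \frac{34748}{5115}$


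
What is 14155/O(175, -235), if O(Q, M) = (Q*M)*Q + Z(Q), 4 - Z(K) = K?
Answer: -14155/7197046 ≈ -0.0019668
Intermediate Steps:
Z(K) = 4 - K
O(Q, M) = 4 - Q + M*Q**2 (O(Q, M) = (Q*M)*Q + (4 - Q) = (M*Q)*Q + (4 - Q) = M*Q**2 + (4 - Q) = 4 - Q + M*Q**2)
14155/O(175, -235) = 14155/(4 - 1*175 - 235*175**2) = 14155/(4 - 175 - 235*30625) = 14155/(4 - 175 - 7196875) = 14155/(-7197046) = 14155*(-1/7197046) = -14155/7197046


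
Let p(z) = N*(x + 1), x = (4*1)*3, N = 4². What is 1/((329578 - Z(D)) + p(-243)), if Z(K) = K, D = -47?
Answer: 1/329833 ≈ 3.0318e-6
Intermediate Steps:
N = 16
x = 12 (x = 4*3 = 12)
p(z) = 208 (p(z) = 16*(12 + 1) = 16*13 = 208)
1/((329578 - Z(D)) + p(-243)) = 1/((329578 - 1*(-47)) + 208) = 1/((329578 + 47) + 208) = 1/(329625 + 208) = 1/329833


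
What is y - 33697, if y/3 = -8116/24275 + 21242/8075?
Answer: -13903066657/412675 ≈ -33690.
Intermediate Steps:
y = 2842818/412675 (y = 3*(-8116/24275 + 21242/8075) = 3*(-8116*1/24275 + 21242*(1/8075)) = 3*(-8116/24275 + 1118/425) = 3*(947606/412675) = 2842818/412675 ≈ 6.8888)
y - 33697 = 2842818/412675 - 33697 = -13903066657/412675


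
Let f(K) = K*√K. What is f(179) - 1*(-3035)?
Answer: 3035 + 179*√179 ≈ 5429.9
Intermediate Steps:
f(K) = K^(3/2)
f(179) - 1*(-3035) = 179^(3/2) - 1*(-3035) = 179*√179 + 3035 = 3035 + 179*√179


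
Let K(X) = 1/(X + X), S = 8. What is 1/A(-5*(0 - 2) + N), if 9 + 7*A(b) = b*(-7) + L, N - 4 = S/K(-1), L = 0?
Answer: 7/5 ≈ 1.4000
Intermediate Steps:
K(X) = 1/(2*X)
N = -12 (N = 4 + 8/(((½)/(-1))) = 4 + 8/(((½)*(-1))) = 4 + 8/(-½) = 4 + 8*(-2) = 4 - 16 = -12)
A(b) = -9/7 - b (A(b) = -9/7 + (b*(-7) + 0)/7 = -9/7 + (-7*b + 0)/7 = -9/7 + (-7*b)/7 = -9/7 - b)
1/A(-5*(0 - 2) + N) = 1/(-9/7 - (-5*(0 - 2) - 12)) = 1/(-9/7 - (-5*(-2) - 12)) = 1/(-9/7 - (10 - 12)) = 1/(-9/7 - 1*(-2)) = 1/(-9/7 + 2) = 1/(5/7) = 7/5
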